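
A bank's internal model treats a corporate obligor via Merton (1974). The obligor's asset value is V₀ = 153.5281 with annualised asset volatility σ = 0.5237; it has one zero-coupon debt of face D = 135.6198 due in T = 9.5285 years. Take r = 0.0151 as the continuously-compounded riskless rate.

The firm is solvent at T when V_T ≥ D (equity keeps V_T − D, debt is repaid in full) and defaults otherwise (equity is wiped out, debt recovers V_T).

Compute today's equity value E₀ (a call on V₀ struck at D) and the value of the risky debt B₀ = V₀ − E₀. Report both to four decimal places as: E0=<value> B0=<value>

E0=97.6263 B0=55.9018

d₁ = [ln(V₀/D) + (r + σ²/2)T] / (σ√T)
   = [ln(153.5281/135.6198) + (0.0151 + 0.5·0.5237²)·9.5285] / (0.5237·√9.5285)
   = [0.124028 + 1.450532] / 1.616571 = 0.974012
d₂ = d₁ − σ√T = 0.974012 − 1.616571 = -0.642559
N(d₁) = 0.834975,  N(d₂) = 0.260255,  e^(−rT) = 0.865991
E₀ = V₀·N(d₁) − D·e^(−rT)·N(d₂)
   = 153.5281·0.834975 − 135.6198·0.865991·0.260255 = 97.626274
B₀ = V₀ − E₀ = 153.5281 − 97.626274 = 55.901826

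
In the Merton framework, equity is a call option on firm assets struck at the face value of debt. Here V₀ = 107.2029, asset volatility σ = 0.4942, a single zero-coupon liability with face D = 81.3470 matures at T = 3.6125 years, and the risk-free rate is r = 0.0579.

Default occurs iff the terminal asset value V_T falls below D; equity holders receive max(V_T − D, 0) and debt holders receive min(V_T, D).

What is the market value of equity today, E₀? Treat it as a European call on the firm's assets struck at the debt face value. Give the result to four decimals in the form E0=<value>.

d₁ = [ln(V₀/D) + (r + σ²/2)T] / (σ√T)
   = [ln(107.2029/81.3470) + (0.0579 + 0.5·0.4942²)·3.6125] / (0.4942·√3.6125)
   = [0.275999 + 0.650311] / 0.939305 = 0.986165
d₂ = d₁ − σ√T = 0.986165 − 0.939305 = 0.046860
N(d₁) = 0.837974,  N(d₂) = 0.518688,  e^(−rT) = 0.811262
E₀ = V₀·N(d₁) − D·e^(−rT)·N(d₂)
   = 107.2029·0.837974 − 81.3470·0.811262·0.518688 = 55.603092

E0=55.6031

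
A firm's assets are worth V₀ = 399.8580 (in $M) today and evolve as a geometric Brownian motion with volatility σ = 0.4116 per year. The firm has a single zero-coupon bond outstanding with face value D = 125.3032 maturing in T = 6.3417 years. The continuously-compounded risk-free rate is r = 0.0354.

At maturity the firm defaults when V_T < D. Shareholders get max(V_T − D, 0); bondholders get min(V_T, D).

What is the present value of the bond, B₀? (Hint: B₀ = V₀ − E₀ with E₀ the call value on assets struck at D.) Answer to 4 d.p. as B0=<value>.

d₁ = [ln(V₀/D) + (r + σ²/2)T] / (σ√T)
   = [ln(399.8580/125.3032) + (0.0354 + 0.5·0.4116²)·6.3417] / (0.4116·√6.3417)
   = [1.160373 + 0.761684] / 1.036521 = 1.854335
d₂ = d₁ − σ√T = 1.854335 − 1.036521 = 0.817814
N(d₁) = 0.968154,  N(d₂) = 0.793268,  e^(−rT) = 0.798919
E₀ = V₀·N(d₁) − D·e^(−rT)·N(d₂)
   = 399.8580·0.968154 − 125.3032·0.798919·0.793268 = 307.712522
B₀ = V₀ − E₀ = 399.8580 − 307.712522 = 92.145478

B0=92.1455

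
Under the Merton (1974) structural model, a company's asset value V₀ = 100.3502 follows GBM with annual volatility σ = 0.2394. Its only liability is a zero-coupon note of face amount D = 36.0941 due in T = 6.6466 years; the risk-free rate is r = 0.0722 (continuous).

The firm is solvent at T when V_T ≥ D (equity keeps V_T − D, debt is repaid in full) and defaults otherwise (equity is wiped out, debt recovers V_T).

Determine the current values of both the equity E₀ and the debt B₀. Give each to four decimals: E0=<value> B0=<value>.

E0=78.0821 B0=22.2681

d₁ = [ln(V₀/D) + (r + σ²/2)T] / (σ√T)
   = [ln(100.3502/36.0941) + (0.0722 + 0.5·0.2394²)·6.6466] / (0.2394·√6.6466)
   = [1.022537 + 0.670351] / 0.617197 = 2.742863
d₂ = d₁ − σ√T = 2.742863 − 0.617197 = 2.125666
N(d₁) = 0.996955,  N(d₂) = 0.983234,  e^(−rT) = 0.618855
E₀ = V₀·N(d₁) − D·e^(−rT)·N(d₂)
   = 100.3502·0.996955 − 36.0941·0.618855·0.983234 = 78.082086
B₀ = V₀ − E₀ = 100.3502 − 78.082086 = 22.268114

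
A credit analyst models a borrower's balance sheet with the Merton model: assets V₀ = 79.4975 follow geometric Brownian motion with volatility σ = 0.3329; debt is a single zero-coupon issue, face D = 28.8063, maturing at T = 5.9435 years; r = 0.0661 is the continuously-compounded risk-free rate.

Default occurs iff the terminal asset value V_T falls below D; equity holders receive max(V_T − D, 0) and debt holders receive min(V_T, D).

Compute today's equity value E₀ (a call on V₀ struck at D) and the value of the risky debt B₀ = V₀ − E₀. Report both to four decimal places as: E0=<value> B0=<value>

d₁ = [ln(V₀/D) + (r + σ²/2)T] / (σ√T)
   = [ln(79.4975/28.8063) + (0.0661 + 0.5·0.3329²)·5.9435] / (0.3329·√5.9435)
   = [1.015131 + 0.722202] / 0.811587 = 2.140663
d₂ = d₁ − σ√T = 2.140663 − 0.811587 = 1.329076
N(d₁) = 0.983849,  N(d₂) = 0.908089,  e^(−rT) = 0.675120
E₀ = V₀·N(d₁) − D·e^(−rT)·N(d₂)
   = 79.4975·0.983849 − 28.8063·0.675120·0.908089 = 60.553333
B₀ = V₀ − E₀ = 79.4975 − 60.553333 = 18.944167

E0=60.5533 B0=18.9442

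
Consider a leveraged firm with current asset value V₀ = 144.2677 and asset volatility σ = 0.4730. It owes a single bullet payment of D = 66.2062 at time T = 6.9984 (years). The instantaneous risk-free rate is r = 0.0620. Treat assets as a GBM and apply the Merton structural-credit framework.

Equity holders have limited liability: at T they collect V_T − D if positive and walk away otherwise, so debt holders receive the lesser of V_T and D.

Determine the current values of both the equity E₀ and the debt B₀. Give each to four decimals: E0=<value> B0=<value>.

d₁ = [ln(V₀/D) + (r + σ²/2)T] / (σ√T)
   = [ln(144.2677/66.2062) + (0.0620 + 0.5·0.4730²)·6.9984] / (0.4730·√6.9984)
   = [0.778896 + 1.216773] / 1.251297 = 1.594881
d₂ = d₁ − σ√T = 1.594881 − 1.251297 = 0.343583
N(d₁) = 0.944631,  N(d₂) = 0.634420,  e^(−rT) = 0.647977
E₀ = V₀·N(d₁) − D·e^(−rT)·N(d₂)
   = 144.2677·0.944631 − 66.2062·0.647977·0.634420 = 109.063009
B₀ = V₀ − E₀ = 144.2677 − 109.063009 = 35.204691

E0=109.0630 B0=35.2047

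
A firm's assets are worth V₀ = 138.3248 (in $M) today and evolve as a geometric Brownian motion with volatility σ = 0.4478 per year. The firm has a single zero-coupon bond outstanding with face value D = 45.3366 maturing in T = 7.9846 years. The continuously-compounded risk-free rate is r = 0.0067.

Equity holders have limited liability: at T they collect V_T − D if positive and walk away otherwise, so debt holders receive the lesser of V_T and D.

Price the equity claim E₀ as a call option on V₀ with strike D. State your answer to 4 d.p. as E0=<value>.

d₁ = [ln(V₀/D) + (r + σ²/2)T] / (σ√T)
   = [ln(138.3248/45.3366) + (0.0067 + 0.5·0.4478²)·7.9846] / (0.4478·√7.9846)
   = [1.115490 + 0.854052] / 1.265350 = 1.556520
d₂ = d₁ − σ√T = 1.556520 − 1.265350 = 0.291170
N(d₁) = 0.940208,  N(d₂) = 0.614539,  e^(−rT) = 0.947909
E₀ = V₀·N(d₁) − D·e^(−rT)·N(d₂)
   = 138.3248·0.940208 − 45.3366·0.947909·0.614539 = 103.644240

E0=103.6442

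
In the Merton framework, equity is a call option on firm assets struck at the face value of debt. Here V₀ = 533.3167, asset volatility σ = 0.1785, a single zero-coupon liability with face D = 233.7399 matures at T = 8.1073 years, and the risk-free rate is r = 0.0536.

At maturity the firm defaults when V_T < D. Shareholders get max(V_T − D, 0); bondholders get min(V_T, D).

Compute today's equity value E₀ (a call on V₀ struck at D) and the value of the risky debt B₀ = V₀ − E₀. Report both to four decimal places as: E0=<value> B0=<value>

E0=382.2587 B0=151.0580

d₁ = [ln(V₀/D) + (r + σ²/2)T] / (σ√T)
   = [ln(533.3167/233.7399) + (0.0536 + 0.5·0.1785²)·8.1073] / (0.1785·√8.1073)
   = [0.824906 + 0.563710] / 0.508249 = 2.732158
d₂ = d₁ − σ√T = 2.732158 − 0.508249 = 2.223910
N(d₁) = 0.996854,  N(d₂) = 0.986923,  e^(−rT) = 0.647555
E₀ = V₀·N(d₁) − D·e^(−rT)·N(d₂)
   = 533.3167·0.996854 − 233.7399·0.647555·0.986923 = 382.258748
B₀ = V₀ − E₀ = 533.3167 − 382.258748 = 151.057952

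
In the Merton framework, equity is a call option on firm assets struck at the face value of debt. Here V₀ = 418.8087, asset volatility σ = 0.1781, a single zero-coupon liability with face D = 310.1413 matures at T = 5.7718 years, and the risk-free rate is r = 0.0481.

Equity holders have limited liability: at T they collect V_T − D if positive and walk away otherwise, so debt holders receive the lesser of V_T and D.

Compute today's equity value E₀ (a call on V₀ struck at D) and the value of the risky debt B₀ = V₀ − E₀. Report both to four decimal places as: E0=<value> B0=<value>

d₁ = [ln(V₀/D) + (r + σ²/2)T] / (σ√T)
   = [ln(418.8087/310.1413) + (0.0481 + 0.5·0.1781²)·5.7718] / (0.1781·√5.7718)
   = [0.300386 + 0.369163] / 0.427878 = 1.564815
d₂ = d₁ − σ√T = 1.564815 − 0.427878 = 1.136938
N(d₁) = 0.941187,  N(d₂) = 0.872218,  e^(−rT) = 0.757582
E₀ = V₀·N(d₁) − D·e^(−rT)·N(d₂)
   = 418.8087·0.941187 − 310.1413·0.757582·0.872218 = 189.243182
B₀ = V₀ − E₀ = 418.8087 − 189.243182 = 229.565518

E0=189.2432 B0=229.5655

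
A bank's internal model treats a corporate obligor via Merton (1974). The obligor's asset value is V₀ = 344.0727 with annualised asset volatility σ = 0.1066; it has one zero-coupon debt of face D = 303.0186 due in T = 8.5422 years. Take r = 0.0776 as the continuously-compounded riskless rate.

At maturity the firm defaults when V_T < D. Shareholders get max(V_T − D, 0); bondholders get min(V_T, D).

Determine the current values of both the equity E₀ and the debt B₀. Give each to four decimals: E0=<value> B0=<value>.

E0=188.0350 B0=156.0377

d₁ = [ln(V₀/D) + (r + σ²/2)T] / (σ√T)
   = [ln(344.0727/303.0186) + (0.0776 + 0.5·0.1066²)·8.5422] / (0.1066·√8.5422)
   = [0.127059 + 0.711410] / 0.311560 = 2.691192
d₂ = d₁ − σ√T = 2.691192 − 0.311560 = 2.379631
N(d₁) = 0.996440,  N(d₂) = 0.991335,  e^(−rT) = 0.515368
E₀ = V₀·N(d₁) − D·e^(−rT)·N(d₂)
   = 344.0727·0.996440 − 303.0186·0.515368·0.991335 = 188.035035
B₀ = V₀ − E₀ = 344.0727 − 188.035035 = 156.037665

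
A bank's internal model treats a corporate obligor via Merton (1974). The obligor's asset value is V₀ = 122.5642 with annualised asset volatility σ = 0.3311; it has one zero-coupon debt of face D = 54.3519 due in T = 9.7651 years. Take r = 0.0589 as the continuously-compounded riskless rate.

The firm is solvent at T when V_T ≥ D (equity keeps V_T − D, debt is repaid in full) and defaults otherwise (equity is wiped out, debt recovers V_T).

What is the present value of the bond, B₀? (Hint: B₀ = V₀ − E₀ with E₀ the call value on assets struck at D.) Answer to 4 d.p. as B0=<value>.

B0=28.1767

d₁ = [ln(V₀/D) + (r + σ²/2)T] / (σ√T)
   = [ln(122.5642/54.3519) + (0.0589 + 0.5·0.3311²)·9.7651] / (0.3311·√9.7651)
   = [0.813155 + 1.110425] / 1.034660 = 1.859143
d₂ = d₁ − σ√T = 1.859143 − 1.034660 = 0.824483
N(d₁) = 0.968497,  N(d₂) = 0.795167,  e^(−rT) = 0.562612
E₀ = V₀·N(d₁) − D·e^(−rT)·N(d₂)
   = 122.5642·0.968497 − 54.3519·0.562612·0.795167 = 94.387539
B₀ = V₀ − E₀ = 122.5642 − 94.387539 = 28.176661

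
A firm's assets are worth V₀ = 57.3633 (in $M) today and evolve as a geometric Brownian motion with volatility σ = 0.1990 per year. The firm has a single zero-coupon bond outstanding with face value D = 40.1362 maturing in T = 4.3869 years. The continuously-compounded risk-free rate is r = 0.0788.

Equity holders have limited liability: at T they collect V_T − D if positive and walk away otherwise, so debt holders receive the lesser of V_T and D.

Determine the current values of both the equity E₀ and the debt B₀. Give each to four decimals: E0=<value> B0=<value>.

E0=29.2706 B0=28.0927

d₁ = [ln(V₀/D) + (r + σ²/2)T] / (σ√T)
   = [ln(57.3633/40.1362) + (0.0788 + 0.5·0.1990²)·4.3869] / (0.1990·√4.3869)
   = [0.357126 + 0.432551] / 0.416804 = 1.894599
d₂ = d₁ − σ√T = 1.894599 − 0.416804 = 1.477795
N(d₁) = 0.970927,  N(d₂) = 0.930269,  e^(−rT) = 0.707733
E₀ = V₀·N(d₁) − D·e^(−rT)·N(d₂)
   = 57.3633·0.970927 − 40.1362·0.707733·0.930269 = 29.270628
B₀ = V₀ − E₀ = 57.3633 − 29.270628 = 28.092672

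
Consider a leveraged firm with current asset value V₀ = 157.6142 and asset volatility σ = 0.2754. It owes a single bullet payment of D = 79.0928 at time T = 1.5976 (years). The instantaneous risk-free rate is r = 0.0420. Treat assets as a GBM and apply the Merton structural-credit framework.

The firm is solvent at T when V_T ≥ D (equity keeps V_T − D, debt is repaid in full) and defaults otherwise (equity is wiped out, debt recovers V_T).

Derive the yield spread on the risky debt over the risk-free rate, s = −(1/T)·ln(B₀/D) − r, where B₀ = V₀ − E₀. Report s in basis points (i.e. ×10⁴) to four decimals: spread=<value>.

d₁ = [ln(V₀/D) + (r + σ²/2)T] / (σ√T)
   = [ln(157.6142/79.0928) + (0.0420 + 0.5·0.2754²)·1.5976] / (0.2754·√1.5976)
   = [0.689528 + 0.127684] / 0.348095 = 2.347671
d₂ = d₁ − σ√T = 2.347671 − 0.348095 = 1.999575
N(d₁) = 0.990554,  N(d₂) = 0.977227,  e^(−rT) = 0.935102
E₀ = V₀·N(d₁) − D·e^(−rT)·N(d₂)
   = 157.6142·0.990554 − 79.0928·0.935102·0.977227 = 83.849861
B₀ = V₀ − E₀ = 157.6142 − 83.849861 = 73.764339
spread = −(1/T)·ln(B₀/D) − r = −(1/1.5976)·ln(73.764339/79.0928) − 0.0420 = 0.00165701
in basis points: 0.00165701 × 10⁴ = 16.5701 bp

spread=16.5701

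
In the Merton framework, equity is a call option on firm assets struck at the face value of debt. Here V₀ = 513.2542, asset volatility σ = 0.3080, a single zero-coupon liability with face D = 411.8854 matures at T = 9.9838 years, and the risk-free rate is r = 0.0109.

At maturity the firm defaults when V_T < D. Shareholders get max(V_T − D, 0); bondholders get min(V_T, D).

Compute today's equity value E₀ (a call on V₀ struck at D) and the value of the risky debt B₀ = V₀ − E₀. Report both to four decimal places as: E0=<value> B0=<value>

E0=245.2509 B0=268.0033

d₁ = [ln(V₀/D) + (r + σ²/2)T] / (σ√T)
   = [ln(513.2542/411.8854) + (0.0109 + 0.5·0.3080²)·9.9838] / (0.3080·√9.9838)
   = [0.220026 + 0.582375] / 0.973192 = 0.824504
d₂ = d₁ − σ√T = 0.824504 − 0.973192 = -0.148688
N(d₁) = 0.795173,  N(d₂) = 0.440900,  e^(−rT) = 0.896889
E₀ = V₀·N(d₁) − D·e^(−rT)·N(d₂)
   = 513.2542·0.795173 − 411.8854·0.896889·0.440900 = 245.250901
B₀ = V₀ − E₀ = 513.2542 − 245.250901 = 268.003299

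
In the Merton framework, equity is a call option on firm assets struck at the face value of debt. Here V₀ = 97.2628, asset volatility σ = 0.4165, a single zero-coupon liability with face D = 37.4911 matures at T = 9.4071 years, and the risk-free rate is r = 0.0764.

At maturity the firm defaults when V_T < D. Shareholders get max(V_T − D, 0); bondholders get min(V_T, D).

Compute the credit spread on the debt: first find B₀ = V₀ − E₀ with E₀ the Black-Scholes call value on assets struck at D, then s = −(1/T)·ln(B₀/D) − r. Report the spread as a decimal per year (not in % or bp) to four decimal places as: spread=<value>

spread=0.0129

d₁ = [ln(V₀/D) + (r + σ²/2)T] / (σ√T)
   = [ln(97.2628/37.4911) + (0.0764 + 0.5·0.4165²)·9.4071] / (0.4165·√9.4071)
   = [0.953313 + 1.534638] / 1.277447 = 1.947596
d₂ = d₁ − σ√T = 1.947596 − 1.277447 = 0.670149
N(d₁) = 0.974268,  N(d₂) = 0.748619,  e^(−rT) = 0.487384
E₀ = V₀·N(d₁) − D·e^(−rT)·N(d₂)
   = 97.2628·0.974268 − 37.4911·0.487384·0.748619 = 81.080879
B₀ = V₀ − E₀ = 97.2628 − 81.080879 = 16.181921
spread = −(1/T)·ln(B₀/D) − r = −(1/9.4071)·ln(16.181921/37.4911) − 0.0764 = 0.01291647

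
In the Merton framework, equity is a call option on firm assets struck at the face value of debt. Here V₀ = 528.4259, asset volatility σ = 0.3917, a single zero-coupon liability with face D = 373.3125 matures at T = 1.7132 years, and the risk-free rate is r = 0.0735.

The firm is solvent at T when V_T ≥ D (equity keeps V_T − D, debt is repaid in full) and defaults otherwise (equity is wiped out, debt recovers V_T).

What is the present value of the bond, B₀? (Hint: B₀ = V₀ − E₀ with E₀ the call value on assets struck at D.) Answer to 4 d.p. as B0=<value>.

d₁ = [ln(V₀/D) + (r + σ²/2)T] / (σ√T)
   = [ln(528.4259/373.3125) + (0.0735 + 0.5·0.3917²)·1.7132] / (0.3917·√1.7132)
   = [0.347487 + 0.257347] / 0.512693 = 1.179719
d₂ = d₁ − σ√T = 1.179719 − 0.512693 = 0.667026
N(d₁) = 0.880944,  N(d₂) = 0.747622,  e^(−rT) = 0.881685
E₀ = V₀·N(d₁) − D·e^(−rT)·N(d₂)
   = 528.4259·0.880944 − 373.3125·0.881685·0.747622 = 219.438201
B₀ = V₀ − E₀ = 528.4259 − 219.438201 = 308.987699

B0=308.9877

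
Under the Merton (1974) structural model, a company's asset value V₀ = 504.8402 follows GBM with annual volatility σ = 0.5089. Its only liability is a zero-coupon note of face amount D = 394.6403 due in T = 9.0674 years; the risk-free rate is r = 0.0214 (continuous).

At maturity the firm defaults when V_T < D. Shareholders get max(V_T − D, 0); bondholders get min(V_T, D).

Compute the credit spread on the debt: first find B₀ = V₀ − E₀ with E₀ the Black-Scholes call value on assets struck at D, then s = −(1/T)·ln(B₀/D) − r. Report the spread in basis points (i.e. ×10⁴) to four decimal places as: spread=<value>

spread=673.7464

d₁ = [ln(V₀/D) + (r + σ²/2)T] / (σ√T)
   = [ln(504.8402/394.6403) + (0.0214 + 0.5·0.5089²)·9.0674] / (0.5089·√9.0674)
   = [0.246267 + 1.368176] / 1.532406 = 1.053535
d₂ = d₁ − σ√T = 1.053535 − 1.532406 = -0.478871
N(d₁) = 0.853952,  N(d₂) = 0.316015,  e^(−rT) = 0.823623
E₀ = V₀·N(d₁) − D·e^(−rT)·N(d₂)
   = 504.8402·0.853952 − 394.6403·0.823623·0.316015 = 328.393383
B₀ = V₀ − E₀ = 504.8402 − 328.393383 = 176.446817
spread = −(1/T)·ln(B₀/D) − r = −(1/9.0674)·ln(176.446817/394.6403) − 0.0214 = 0.06737464
in basis points: 0.06737464 × 10⁴ = 673.7464 bp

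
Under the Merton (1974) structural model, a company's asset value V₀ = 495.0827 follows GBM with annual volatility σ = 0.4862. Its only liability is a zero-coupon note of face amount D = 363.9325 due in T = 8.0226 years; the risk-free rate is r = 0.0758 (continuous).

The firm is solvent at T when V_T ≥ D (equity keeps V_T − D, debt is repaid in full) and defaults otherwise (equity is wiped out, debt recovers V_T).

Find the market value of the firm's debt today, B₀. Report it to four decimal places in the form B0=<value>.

B0=140.7329

d₁ = [ln(V₀/D) + (r + σ²/2)T] / (σ√T)
   = [ln(495.0827/363.9325) + (0.0758 + 0.5·0.4862²)·8.0226] / (0.4862·√8.0226)
   = [0.307756 + 1.556346] / 1.377122 = 1.353622
d₂ = d₁ − σ√T = 1.353622 − 1.377122 = -0.023501
N(d₁) = 0.912071,  N(d₂) = 0.490625,  e^(−rT) = 0.544377
E₀ = V₀·N(d₁) − D·e^(−rT)·N(d₂)
   = 495.0827·0.912071 − 363.9325·0.544377·0.490625 = 354.349788
B₀ = V₀ − E₀ = 495.0827 − 354.349788 = 140.732912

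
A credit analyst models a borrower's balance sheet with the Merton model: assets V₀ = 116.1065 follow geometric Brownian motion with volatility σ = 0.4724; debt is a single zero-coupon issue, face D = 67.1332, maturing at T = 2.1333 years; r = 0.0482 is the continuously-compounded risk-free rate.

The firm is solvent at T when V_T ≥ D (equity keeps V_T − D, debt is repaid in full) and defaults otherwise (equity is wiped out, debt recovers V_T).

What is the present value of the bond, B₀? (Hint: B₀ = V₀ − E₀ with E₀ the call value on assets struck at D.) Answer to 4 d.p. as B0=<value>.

d₁ = [ln(V₀/D) + (r + σ²/2)T] / (σ√T)
   = [ln(116.1065/67.1332) + (0.0482 + 0.5·0.4724²)·2.1333] / (0.4724·√2.1333)
   = [0.547829 + 0.340861] / 0.689979 = 1.287995
d₂ = d₁ − σ√T = 1.287995 − 0.689979 = 0.598016
N(d₁) = 0.901126,  N(d₂) = 0.725086,  e^(−rT) = 0.902285
E₀ = V₀·N(d₁) − D·e^(−rT)·N(d₂)
   = 116.1065·0.901126 − 67.1332·0.902285·0.725086 = 60.705813
B₀ = V₀ − E₀ = 116.1065 − 60.705813 = 55.400687

B0=55.4007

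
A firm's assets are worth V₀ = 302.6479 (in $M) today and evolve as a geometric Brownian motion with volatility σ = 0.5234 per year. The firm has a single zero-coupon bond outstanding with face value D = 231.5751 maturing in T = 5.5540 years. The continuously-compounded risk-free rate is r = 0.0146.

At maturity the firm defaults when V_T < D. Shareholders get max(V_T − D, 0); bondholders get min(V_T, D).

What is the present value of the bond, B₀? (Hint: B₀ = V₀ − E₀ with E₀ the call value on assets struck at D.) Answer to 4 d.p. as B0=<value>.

B0=134.5824

d₁ = [ln(V₀/D) + (r + σ²/2)T] / (σ√T)
   = [ln(302.6479/231.5751) + (0.0146 + 0.5·0.5234²)·5.5540] / (0.5234·√5.5540)
   = [0.267666 + 0.841841] / 1.233493 = 0.899484
d₂ = d₁ − σ√T = 0.899484 − 1.233493 = -0.334009
N(d₁) = 0.815802,  N(d₂) = 0.369186,  e^(−rT) = 0.922112
E₀ = V₀·N(d₁) − D·e^(−rT)·N(d₂)
   = 302.6479·0.815802 − 231.5751·0.922112·0.369186 = 168.065516
B₀ = V₀ − E₀ = 302.6479 − 168.065516 = 134.582384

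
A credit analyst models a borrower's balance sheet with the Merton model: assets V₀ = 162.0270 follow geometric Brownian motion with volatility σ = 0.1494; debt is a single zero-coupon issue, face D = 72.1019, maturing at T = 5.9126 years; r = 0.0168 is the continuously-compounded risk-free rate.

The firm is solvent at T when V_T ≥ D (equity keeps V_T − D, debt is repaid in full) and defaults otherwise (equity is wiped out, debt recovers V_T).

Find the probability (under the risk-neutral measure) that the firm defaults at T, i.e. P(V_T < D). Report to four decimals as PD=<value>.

PD=0.0102

d₁ = [ln(V₀/D) + (r + σ²/2)T] / (σ√T)
   = [ln(162.0270/72.1019) + (0.0168 + 0.5·0.1494²)·5.9126] / (0.1494·√5.9126)
   = [0.809683 + 0.165317] / 0.363279 = 2.683890
d₂ = d₁ − σ√T = 2.683890 − 0.363279 = 2.320612
risk-neutral PD = N(−d₂) = N(-2.320612) = 0.010154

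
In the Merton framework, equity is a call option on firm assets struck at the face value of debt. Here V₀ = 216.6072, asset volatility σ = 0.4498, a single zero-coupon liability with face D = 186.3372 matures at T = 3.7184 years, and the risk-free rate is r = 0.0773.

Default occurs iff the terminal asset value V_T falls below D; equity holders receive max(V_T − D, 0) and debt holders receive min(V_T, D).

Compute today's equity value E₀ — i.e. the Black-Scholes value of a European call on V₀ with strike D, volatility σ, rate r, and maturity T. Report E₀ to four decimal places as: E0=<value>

d₁ = [ln(V₀/D) + (r + σ²/2)T] / (σ√T)
   = [ln(216.6072/186.3372) + (0.0773 + 0.5·0.4498²)·3.7184] / (0.4498·√3.7184)
   = [0.150528 + 0.663586] / 0.867356 = 0.938615
d₂ = d₁ − σ√T = 0.938615 − 0.867356 = 0.071259
N(d₁) = 0.826036,  N(d₂) = 0.528404,  e^(−rT) = 0.750187
E₀ = V₀·N(d₁) − D·e^(−rT)·N(d₂)
   = 216.6072·0.826036 − 186.3372·0.750187·0.528404 = 105.060846

E0=105.0608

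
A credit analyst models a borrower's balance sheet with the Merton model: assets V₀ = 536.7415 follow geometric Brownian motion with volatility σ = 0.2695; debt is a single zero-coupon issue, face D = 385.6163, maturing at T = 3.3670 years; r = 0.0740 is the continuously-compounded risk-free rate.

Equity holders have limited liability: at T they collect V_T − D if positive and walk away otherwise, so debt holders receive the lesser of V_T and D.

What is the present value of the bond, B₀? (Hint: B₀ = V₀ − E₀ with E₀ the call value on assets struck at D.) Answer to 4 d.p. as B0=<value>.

B0=289.0234

d₁ = [ln(V₀/D) + (r + σ²/2)T] / (σ√T)
   = [ln(536.7415/385.6163) + (0.0740 + 0.5·0.2695²)·3.3670] / (0.2695·√3.3670)
   = [0.330674 + 0.371431] / 0.494516 = 1.419782
d₂ = d₁ − σ√T = 1.419782 − 0.494516 = 0.925266
N(d₁) = 0.922164,  N(d₂) = 0.822586,  e^(−rT) = 0.779457
E₀ = V₀·N(d₁) − D·e^(−rT)·N(d₂)
   = 536.7415·0.922164 − 385.6163·0.779457·0.822586 = 247.718144
B₀ = V₀ − E₀ = 536.7415 − 247.718144 = 289.023356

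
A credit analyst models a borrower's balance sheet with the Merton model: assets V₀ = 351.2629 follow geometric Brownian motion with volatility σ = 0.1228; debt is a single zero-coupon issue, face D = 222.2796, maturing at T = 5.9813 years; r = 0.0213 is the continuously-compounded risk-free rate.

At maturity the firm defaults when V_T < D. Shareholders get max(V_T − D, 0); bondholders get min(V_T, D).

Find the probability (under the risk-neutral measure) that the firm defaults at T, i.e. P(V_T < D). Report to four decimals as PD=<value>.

PD=0.0361

d₁ = [ln(V₀/D) + (r + σ²/2)T] / (σ√T)
   = [ln(351.2629/222.2796) + (0.0213 + 0.5·0.1228²)·5.9813] / (0.1228·√5.9813)
   = [0.457599 + 0.172500] / 0.300328 = 2.098035
d₂ = d₁ − σ√T = 2.098035 − 0.300328 = 1.797707
risk-neutral PD = N(−d₂) = N(-1.797707) = 0.036112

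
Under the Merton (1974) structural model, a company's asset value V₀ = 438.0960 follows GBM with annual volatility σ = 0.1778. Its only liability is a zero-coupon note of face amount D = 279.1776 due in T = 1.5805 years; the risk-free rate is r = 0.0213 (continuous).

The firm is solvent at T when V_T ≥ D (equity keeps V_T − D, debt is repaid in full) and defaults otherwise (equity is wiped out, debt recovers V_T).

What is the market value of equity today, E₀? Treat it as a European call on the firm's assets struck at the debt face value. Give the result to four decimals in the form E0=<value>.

E0=168.5714

d₁ = [ln(V₀/D) + (r + σ²/2)T] / (σ√T)
   = [ln(438.0960/279.1776) + (0.0213 + 0.5·0.1778²)·1.5805] / (0.1778·√1.5805)
   = [0.450590 + 0.058647] / 0.223526 = 2.278194
d₂ = d₁ − σ√T = 2.278194 − 0.223526 = 2.054667
N(d₁) = 0.988642,  N(d₂) = 0.980044,  e^(−rT) = 0.966896
E₀ = V₀·N(d₁) − D·e^(−rT)·N(d₂)
   = 438.0960·0.988642 − 279.1776·0.966896·0.980044 = 168.571417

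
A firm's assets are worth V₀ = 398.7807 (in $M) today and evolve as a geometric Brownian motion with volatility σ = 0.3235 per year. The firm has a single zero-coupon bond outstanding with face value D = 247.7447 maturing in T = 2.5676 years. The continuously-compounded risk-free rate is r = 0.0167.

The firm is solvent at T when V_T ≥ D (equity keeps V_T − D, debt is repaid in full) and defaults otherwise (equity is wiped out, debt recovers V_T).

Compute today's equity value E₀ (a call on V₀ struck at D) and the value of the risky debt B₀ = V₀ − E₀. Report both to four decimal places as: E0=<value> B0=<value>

d₁ = [ln(V₀/D) + (r + σ²/2)T] / (σ√T)
   = [ln(398.7807/247.7447) + (0.0167 + 0.5·0.3235²)·2.5676] / (0.3235·√2.5676)
   = [0.476013 + 0.177231] / 0.518368 = 1.260195
d₂ = d₁ − σ√T = 1.260195 − 0.518368 = 0.741827
N(d₁) = 0.896200,  N(d₂) = 0.770904,  e^(−rT) = 0.958027
E₀ = V₀·N(d₁) − D·e^(−rT)·N(d₂)
   = 398.7807·0.896200 − 247.7447·0.958027·0.770904 = 174.416318
B₀ = V₀ − E₀ = 398.7807 − 174.416318 = 224.364382

E0=174.4163 B0=224.3644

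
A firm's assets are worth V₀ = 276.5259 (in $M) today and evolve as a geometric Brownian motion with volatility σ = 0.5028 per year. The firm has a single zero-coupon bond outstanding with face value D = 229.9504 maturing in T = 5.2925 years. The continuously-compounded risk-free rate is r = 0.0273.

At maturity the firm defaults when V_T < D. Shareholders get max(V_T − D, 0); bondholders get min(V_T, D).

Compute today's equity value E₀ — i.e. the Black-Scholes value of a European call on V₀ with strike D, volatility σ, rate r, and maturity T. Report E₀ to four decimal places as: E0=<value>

E0=146.3420

d₁ = [ln(V₀/D) + (r + σ²/2)T] / (σ√T)
   = [ln(276.5259/229.9504) + (0.0273 + 0.5·0.5028²)·5.2925] / (0.5028·√5.2925)
   = [0.184441 + 0.813478] / 1.156713 = 0.862719
d₂ = d₁ − σ√T = 0.862719 − 1.156713 = -0.293994
N(d₁) = 0.805854,  N(d₂) = 0.384381,  e^(−rT) = 0.865468
E₀ = V₀·N(d₁) − D·e^(−rT)·N(d₂)
   = 276.5259·0.805854 − 229.9504·0.865468·0.384381 = 146.342028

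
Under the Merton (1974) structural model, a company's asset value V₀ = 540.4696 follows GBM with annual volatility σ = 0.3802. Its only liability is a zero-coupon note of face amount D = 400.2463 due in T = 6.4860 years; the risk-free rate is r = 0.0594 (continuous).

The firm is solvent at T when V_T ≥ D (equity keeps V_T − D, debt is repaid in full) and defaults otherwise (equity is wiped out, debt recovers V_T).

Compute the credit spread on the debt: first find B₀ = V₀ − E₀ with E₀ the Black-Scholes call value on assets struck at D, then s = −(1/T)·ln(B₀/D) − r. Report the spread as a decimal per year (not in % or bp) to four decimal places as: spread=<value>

spread=0.0306

d₁ = [ln(V₀/D) + (r + σ²/2)T] / (σ√T)
   = [ln(540.4696/400.2463) + (0.0594 + 0.5·0.3802²)·6.4860] / (0.3802·√6.4860)
   = [0.300358 + 0.854051] / 0.968279 = 1.192227
d₂ = d₁ − σ√T = 1.192227 − 0.968279 = 0.223948
N(d₁) = 0.883414,  N(d₂) = 0.588601,  e^(−rT) = 0.680268
E₀ = V₀·N(d₁) − D·e^(−rT)·N(d₂)
   = 540.4696·0.883414 − 400.2463·0.680268·0.588601 = 317.197132
B₀ = V₀ − E₀ = 540.4696 − 317.197132 = 223.272468
spread = −(1/T)·ln(B₀/D) − r = −(1/6.4860)·ln(223.272468/400.2463) − 0.0594 = 0.03059187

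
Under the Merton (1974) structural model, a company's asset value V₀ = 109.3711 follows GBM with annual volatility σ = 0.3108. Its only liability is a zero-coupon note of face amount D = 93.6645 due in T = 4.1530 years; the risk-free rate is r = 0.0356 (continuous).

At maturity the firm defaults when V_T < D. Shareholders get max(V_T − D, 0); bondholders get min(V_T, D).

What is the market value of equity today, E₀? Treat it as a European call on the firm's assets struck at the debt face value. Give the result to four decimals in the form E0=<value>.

E0=40.4590

d₁ = [ln(V₀/D) + (r + σ²/2)T] / (σ√T)
   = [ln(109.3711/93.6645) + (0.0356 + 0.5·0.3108²)·4.1530] / (0.3108·√4.1530)
   = [0.155027 + 0.348430] / 0.633377 = 0.794878
d₂ = d₁ − σ√T = 0.794878 − 0.633377 = 0.161502
N(d₁) = 0.786658,  N(d₂) = 0.564151,  e^(−rT) = 0.862563
E₀ = V₀·N(d₁) − D·e^(−rT)·N(d₂)
   = 109.3711·0.786658 − 93.6645·0.862563·0.564151 = 40.459007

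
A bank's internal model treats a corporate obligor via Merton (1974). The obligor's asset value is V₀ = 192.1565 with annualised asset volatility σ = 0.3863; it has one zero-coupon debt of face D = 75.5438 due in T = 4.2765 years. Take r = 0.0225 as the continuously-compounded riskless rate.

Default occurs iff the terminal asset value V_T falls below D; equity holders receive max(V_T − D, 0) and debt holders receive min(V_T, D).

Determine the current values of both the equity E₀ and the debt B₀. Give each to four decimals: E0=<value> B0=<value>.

E0=127.5884 B0=64.5681

d₁ = [ln(V₀/D) + (r + σ²/2)T] / (σ√T)
   = [ln(192.1565/75.5438) + (0.0225 + 0.5·0.3863²)·4.2765] / (0.3863·√4.2765)
   = [0.933598 + 0.415307] / 0.798857 = 1.688544
d₂ = d₁ − σ√T = 1.688544 − 0.798857 = 0.889687
N(d₁) = 0.954347,  N(d₂) = 0.813183,  e^(−rT) = 0.908263
E₀ = V₀·N(d₁) − D·e^(−rT)·N(d₂)
   = 192.1565·0.954347 − 75.5438·0.908263·0.813183 = 127.588447
B₀ = V₀ − E₀ = 192.1565 − 127.588447 = 64.568053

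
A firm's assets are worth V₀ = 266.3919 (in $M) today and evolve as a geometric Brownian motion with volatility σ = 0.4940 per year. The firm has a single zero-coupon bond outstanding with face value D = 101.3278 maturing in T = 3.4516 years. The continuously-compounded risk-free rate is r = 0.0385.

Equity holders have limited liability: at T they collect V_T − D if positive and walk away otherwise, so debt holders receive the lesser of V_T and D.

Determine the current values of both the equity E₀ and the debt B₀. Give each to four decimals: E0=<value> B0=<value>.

d₁ = [ln(V₀/D) + (r + σ²/2)T] / (σ√T)
   = [ln(266.3919/101.3278) + (0.0385 + 0.5·0.4940²)·3.4516] / (0.4940·√3.4516)
   = [0.966608 + 0.554044] / 0.917777 = 1.656886
d₂ = d₁ − σ√T = 1.656886 − 0.917777 = 0.739109
N(d₁) = 0.951229,  N(d₂) = 0.770080,  e^(−rT) = 0.875564
E₀ = V₀·N(d₁) − D·e^(−rT)·N(d₂)
   = 266.3919·0.951229 − 101.3278·0.875564·0.770080 = 185.078931
B₀ = V₀ − E₀ = 266.3919 − 185.078931 = 81.312969

E0=185.0789 B0=81.3130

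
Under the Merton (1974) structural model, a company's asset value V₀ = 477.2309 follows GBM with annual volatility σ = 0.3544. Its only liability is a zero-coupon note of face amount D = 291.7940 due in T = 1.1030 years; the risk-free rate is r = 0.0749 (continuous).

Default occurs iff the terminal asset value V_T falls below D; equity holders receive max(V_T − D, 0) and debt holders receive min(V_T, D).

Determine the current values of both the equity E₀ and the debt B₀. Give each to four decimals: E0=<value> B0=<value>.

d₁ = [ln(V₀/D) + (r + σ²/2)T] / (σ√T)
   = [ln(477.2309/291.7940) + (0.0749 + 0.5·0.3544²)·1.1030] / (0.3544·√1.1030)
   = [0.491952 + 0.151883] / 0.372204 = 1.729789
d₂ = d₁ − σ√T = 1.729789 − 0.372204 = 1.357585
N(d₁) = 0.958166,  N(d₂) = 0.912702,  e^(−rT) = 0.920706
E₀ = V₀·N(d₁) − D·e^(−rT)·N(d₂)
   = 477.2309·0.958166 − 291.7940·0.920706·0.912702 = 212.063097
B₀ = V₀ − E₀ = 477.2309 − 212.063097 = 265.167803

E0=212.0631 B0=265.1678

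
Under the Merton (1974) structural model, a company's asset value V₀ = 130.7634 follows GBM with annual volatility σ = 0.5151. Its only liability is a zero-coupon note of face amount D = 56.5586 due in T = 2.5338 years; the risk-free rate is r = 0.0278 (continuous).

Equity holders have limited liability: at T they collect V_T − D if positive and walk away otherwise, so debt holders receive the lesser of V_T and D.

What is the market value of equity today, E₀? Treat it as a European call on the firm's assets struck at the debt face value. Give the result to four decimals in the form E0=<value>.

d₁ = [ln(V₀/D) + (r + σ²/2)T] / (σ√T)
   = [ln(130.7634/56.5586) + (0.0278 + 0.5·0.5151²)·2.5338] / (0.5151·√2.5338)
   = [0.838112 + 0.406584] / 0.819932 = 1.518048
d₂ = d₁ − σ√T = 1.518048 − 0.819932 = 0.698116
N(d₁) = 0.935499,  N(d₂) = 0.757448,  e^(−rT) = 0.931984
E₀ = V₀·N(d₁) − D·e^(−rT)·N(d₂)
   = 130.7634·0.935499 − 56.5586·0.931984·0.757448 = 82.402645

E0=82.4026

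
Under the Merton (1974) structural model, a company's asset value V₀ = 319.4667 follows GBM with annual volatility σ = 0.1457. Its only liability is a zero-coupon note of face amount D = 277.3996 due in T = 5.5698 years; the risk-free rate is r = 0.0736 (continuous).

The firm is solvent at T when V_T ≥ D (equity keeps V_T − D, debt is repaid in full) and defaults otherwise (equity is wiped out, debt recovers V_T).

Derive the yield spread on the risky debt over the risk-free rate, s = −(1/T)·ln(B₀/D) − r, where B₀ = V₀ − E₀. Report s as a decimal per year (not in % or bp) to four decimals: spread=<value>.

d₁ = [ln(V₀/D) + (r + σ²/2)T] / (σ√T)
   = [ln(319.4667/277.3996) + (0.0736 + 0.5·0.1457²)·5.5698] / (0.1457·√5.5698)
   = [0.141194 + 0.469057] / 0.343858 = 1.774716
d₂ = d₁ − σ√T = 1.774716 − 0.343858 = 1.430857
N(d₁) = 0.962028,  N(d₂) = 0.923764,  e^(−rT) = 0.663692
E₀ = V₀·N(d₁) − D·e^(−rT)·N(d₂)
   = 319.4667·0.962028 − 277.3996·0.663692·0.923764 = 137.263475
B₀ = V₀ − E₀ = 319.4667 − 137.263475 = 182.203225
spread = −(1/T)·ln(B₀/D) − r = −(1/5.5698)·ln(182.203225/277.3996) − 0.0736 = 0.00186705

spread=0.0019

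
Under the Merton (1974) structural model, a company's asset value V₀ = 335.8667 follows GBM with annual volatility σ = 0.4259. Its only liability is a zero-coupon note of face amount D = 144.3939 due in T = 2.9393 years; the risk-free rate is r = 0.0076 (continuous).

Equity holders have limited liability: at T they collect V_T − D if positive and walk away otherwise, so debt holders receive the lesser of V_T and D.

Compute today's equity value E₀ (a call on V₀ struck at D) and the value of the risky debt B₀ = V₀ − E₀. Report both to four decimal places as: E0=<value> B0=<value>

E0=203.4295 B0=132.4372

d₁ = [ln(V₀/D) + (r + σ²/2)T] / (σ√T)
   = [ln(335.8667/144.3939) + (0.0076 + 0.5·0.4259²)·2.9393] / (0.4259·√2.9393)
   = [0.844169 + 0.288920] / 0.730179 = 1.551795
d₂ = d₁ − σ√T = 1.551795 − 0.730179 = 0.821616
N(d₁) = 0.939644,  N(d₂) = 0.794352,  e^(−rT) = 0.977909
E₀ = V₀·N(d₁) − D·e^(−rT)·N(d₂)
   = 335.8667·0.939644 − 144.3939·0.977909·0.794352 = 203.429478
B₀ = V₀ − E₀ = 335.8667 − 203.429478 = 132.437222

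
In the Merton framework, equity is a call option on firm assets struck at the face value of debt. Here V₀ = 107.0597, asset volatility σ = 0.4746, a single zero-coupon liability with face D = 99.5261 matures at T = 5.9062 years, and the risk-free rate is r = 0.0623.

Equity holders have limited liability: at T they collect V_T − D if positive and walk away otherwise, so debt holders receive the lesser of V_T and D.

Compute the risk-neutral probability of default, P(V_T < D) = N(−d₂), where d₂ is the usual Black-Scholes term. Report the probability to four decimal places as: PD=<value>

d₁ = [ln(V₀/D) + (r + σ²/2)T] / (σ√T)
   = [ln(107.0597/99.5261) + (0.0623 + 0.5·0.4746²)·5.9062] / (0.4746·√5.9062)
   = [0.072967 + 1.033128] / 1.153405 = 0.958982
d₂ = d₁ − σ√T = 0.958982 − 1.153405 = -0.194423
risk-neutral PD = N(−d₂) = N(0.194423) = 0.577078

PD=0.5771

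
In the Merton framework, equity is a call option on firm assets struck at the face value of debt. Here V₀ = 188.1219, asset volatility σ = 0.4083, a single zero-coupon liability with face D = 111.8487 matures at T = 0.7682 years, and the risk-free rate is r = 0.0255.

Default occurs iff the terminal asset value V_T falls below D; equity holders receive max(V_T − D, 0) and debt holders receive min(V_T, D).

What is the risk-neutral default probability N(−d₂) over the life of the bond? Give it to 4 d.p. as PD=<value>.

d₁ = [ln(V₀/D) + (r + σ²/2)T] / (σ√T)
   = [ln(188.1219/111.8487) + (0.0255 + 0.5·0.4083²)·0.7682] / (0.4083·√0.7682)
   = [0.519943 + 0.083622] / 0.357863 = 1.686582
d₂ = d₁ − σ√T = 1.686582 − 0.357863 = 1.328720
risk-neutral PD = N(−d₂) = N(-1.328720) = 0.091970

PD=0.0920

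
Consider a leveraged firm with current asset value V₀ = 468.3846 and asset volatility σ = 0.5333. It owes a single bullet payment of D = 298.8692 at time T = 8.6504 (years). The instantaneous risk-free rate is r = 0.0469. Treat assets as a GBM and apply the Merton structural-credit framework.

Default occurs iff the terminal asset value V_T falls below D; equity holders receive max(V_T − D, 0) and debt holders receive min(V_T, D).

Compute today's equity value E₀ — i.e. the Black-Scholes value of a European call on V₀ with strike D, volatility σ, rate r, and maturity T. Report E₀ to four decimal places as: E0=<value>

E0=344.5833

d₁ = [ln(V₀/D) + (r + σ²/2)T] / (σ√T)
   = [ln(468.3846/298.8692) + (0.0469 + 0.5·0.5333²)·8.6504] / (0.5333·√8.6504)
   = [0.449284 + 1.635829] / 1.568519 = 1.329352
d₂ = d₁ − σ√T = 1.329352 − 1.568519 = -0.239167
N(d₁) = 0.908134,  N(d₂) = 0.405488,  e^(−rT) = 0.666508
E₀ = V₀·N(d₁) − D·e^(−rT)·N(d₂)
   = 468.3846·0.908134 − 298.8692·0.666508·0.405488 = 344.583336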